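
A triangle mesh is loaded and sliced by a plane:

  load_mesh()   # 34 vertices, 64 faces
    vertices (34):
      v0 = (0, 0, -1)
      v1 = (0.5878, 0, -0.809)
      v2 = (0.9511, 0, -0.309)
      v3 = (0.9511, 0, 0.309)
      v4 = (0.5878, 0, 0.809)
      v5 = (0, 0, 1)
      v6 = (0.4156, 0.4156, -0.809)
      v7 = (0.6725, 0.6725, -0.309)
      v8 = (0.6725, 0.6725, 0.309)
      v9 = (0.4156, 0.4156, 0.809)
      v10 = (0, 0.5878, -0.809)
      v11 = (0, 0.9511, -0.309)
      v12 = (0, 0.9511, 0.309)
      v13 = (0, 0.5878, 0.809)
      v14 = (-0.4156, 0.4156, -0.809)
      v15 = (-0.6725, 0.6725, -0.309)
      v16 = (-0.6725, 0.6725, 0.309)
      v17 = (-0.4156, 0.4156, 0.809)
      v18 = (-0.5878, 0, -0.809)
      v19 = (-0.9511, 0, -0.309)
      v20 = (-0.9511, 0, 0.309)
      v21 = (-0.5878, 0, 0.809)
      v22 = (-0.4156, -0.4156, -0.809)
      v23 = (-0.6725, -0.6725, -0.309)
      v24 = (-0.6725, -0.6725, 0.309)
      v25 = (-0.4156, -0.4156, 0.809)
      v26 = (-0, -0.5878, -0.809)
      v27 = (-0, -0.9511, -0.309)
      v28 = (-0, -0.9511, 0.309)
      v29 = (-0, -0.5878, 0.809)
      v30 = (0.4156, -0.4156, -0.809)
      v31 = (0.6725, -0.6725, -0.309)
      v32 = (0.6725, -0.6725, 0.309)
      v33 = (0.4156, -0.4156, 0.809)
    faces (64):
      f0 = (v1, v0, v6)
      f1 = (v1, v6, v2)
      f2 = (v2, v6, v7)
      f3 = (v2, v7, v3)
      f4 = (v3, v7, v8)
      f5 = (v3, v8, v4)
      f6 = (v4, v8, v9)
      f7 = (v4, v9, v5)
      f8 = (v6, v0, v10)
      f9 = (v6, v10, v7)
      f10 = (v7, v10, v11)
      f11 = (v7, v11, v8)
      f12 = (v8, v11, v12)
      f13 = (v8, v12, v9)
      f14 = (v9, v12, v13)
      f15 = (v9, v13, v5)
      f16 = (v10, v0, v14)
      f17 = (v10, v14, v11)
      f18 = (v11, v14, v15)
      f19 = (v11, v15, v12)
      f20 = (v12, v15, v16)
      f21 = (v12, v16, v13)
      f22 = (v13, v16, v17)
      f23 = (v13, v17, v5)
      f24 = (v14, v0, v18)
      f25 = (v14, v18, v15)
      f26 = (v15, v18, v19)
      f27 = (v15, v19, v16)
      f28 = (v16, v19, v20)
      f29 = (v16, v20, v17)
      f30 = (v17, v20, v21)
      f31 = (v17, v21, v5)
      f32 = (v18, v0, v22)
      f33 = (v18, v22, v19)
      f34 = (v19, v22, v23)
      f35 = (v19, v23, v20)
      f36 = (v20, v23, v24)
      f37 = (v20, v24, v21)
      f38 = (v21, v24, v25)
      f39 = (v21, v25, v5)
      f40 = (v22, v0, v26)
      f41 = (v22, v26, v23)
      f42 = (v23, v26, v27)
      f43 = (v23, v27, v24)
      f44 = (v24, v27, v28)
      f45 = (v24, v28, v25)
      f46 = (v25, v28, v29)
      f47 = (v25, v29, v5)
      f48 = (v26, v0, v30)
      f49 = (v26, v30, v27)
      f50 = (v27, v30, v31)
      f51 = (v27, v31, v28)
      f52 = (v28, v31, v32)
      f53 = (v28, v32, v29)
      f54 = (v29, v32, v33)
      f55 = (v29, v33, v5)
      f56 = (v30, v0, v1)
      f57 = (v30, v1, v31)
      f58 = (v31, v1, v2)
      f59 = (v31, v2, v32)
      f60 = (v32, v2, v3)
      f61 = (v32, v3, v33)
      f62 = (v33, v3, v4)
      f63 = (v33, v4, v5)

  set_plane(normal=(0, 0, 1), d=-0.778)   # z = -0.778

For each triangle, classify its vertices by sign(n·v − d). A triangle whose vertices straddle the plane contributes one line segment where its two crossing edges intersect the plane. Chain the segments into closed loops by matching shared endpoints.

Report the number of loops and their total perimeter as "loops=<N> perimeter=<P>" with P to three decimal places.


Straddling triangles (16 of 64):
  (v1,v6,v2) [--+] → (0.448801, 0.389833, -0.778)–(0.610325, 0, -0.778)  len=0.4220
  (v2,v6,v7) [+-+] → (0.448801, 0.389833, -0.778)–(0.431528, 0.431528, -0.778)  len=0.0451
  (v6,v10,v7) [--+] → (0.041695, 0.593051, -0.778)–(0.431528, 0.431528, -0.778)  len=0.4220
  (v7,v10,v11) [+-+] → (0.041695, 0.593051, -0.778)–(0, 0.610325, -0.778)  len=0.0451
  (v10,v14,v11) [--+] → (-0.389833, 0.448801, -0.778)–(0, 0.610325, -0.778)  len=0.4220
  (v11,v14,v15) [+-+] → (-0.389833, 0.448801, -0.778)–(-0.431528, 0.431528, -0.778)  len=0.0451
  (v14,v18,v15) [--+] → (-0.593051, 0.041695, -0.778)–(-0.431528, 0.431528, -0.778)  len=0.4220
  (v15,v18,v19) [+-+] → (-0.593051, 0.041695, -0.778)–(-0.610325, 0, -0.778)  len=0.0451
  (v18,v22,v19) [--+] → (-0.448801, -0.389833, -0.778)–(-0.610325, 0, -0.778)  len=0.4220
  (v19,v22,v23) [+-+] → (-0.448801, -0.389833, -0.778)–(-0.431528, -0.431528, -0.778)  len=0.0451
  (v22,v26,v23) [--+] → (-0.041695, -0.593051, -0.778)–(-0.431528, -0.431528, -0.778)  len=0.4220
  (v23,v26,v27) [+-+] → (-0.041695, -0.593051, -0.778)–(0, -0.610325, -0.778)  len=0.0451
  (v26,v30,v27) [--+] → (0.389833, -0.448801, -0.778)–(0, -0.610325, -0.778)  len=0.4220
  (v27,v30,v31) [+-+] → (0.389833, -0.448801, -0.778)–(0.431528, -0.431528, -0.778)  len=0.0451
  (v30,v1,v31) [--+] → (0.593051, -0.041695, -0.778)–(0.431528, -0.431528, -0.778)  len=0.4220
  (v31,v1,v2) [+-+] → (0.593051, -0.041695, -0.778)–(0.610325, 0, -0.778)  len=0.0451

Chained into 1 loop(s):
  loop 1: 16 segments, perimeter = 3.7368
Total perimeter = 3.737

loops=1 perimeter=3.737


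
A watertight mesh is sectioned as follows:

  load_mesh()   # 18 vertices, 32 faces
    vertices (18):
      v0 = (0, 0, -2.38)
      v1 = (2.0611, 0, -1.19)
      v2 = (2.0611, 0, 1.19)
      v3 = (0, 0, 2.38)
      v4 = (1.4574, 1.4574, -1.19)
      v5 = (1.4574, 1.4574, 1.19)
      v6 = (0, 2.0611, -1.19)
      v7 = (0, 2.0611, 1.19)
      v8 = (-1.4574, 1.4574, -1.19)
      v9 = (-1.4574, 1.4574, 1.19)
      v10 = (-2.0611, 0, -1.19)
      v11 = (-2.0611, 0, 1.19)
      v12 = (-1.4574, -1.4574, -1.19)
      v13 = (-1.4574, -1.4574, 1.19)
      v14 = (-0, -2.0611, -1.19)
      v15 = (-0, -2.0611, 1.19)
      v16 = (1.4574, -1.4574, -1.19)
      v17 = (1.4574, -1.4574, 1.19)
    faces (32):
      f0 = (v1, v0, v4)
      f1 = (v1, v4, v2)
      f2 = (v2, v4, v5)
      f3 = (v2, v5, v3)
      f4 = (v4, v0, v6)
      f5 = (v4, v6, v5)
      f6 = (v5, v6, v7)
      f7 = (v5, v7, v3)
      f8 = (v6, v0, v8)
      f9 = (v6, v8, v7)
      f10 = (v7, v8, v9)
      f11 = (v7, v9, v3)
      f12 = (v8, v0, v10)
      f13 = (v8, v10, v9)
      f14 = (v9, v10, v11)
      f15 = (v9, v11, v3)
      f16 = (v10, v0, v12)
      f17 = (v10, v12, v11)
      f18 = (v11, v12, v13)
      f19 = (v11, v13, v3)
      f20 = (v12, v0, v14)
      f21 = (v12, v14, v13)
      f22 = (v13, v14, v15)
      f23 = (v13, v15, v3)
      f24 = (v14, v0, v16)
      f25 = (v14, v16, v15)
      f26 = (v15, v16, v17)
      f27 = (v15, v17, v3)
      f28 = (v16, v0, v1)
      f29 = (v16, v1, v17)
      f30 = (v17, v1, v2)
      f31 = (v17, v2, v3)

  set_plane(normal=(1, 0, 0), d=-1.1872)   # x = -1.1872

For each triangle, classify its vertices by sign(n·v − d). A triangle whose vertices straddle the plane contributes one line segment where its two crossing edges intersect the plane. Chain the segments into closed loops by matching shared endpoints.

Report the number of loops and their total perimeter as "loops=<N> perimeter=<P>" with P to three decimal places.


Straddling triangles (12 of 32):
  (v6,v0,v8) [++-] → (-1.1872, 1.1872, -1.41062)–(-1.1872, 1.56933, -1.19)  len=0.4412
  (v6,v8,v7) [+-+] → (-1.1872, 1.56933, -1.19)–(-1.1872, 1.56933, -0.748751)  len=0.4412
  (v7,v8,v9) [+--] → (-1.1872, 1.56933, -0.748751)–(-1.1872, 1.56933, 1.19)  len=1.9388
  (v7,v9,v3) [+-+] → (-1.1872, 1.56933, 1.19)–(-1.1872, 1.1872, 1.41062)  len=0.4412
  (v8,v0,v10) [-+-] → (-1.1872, 1.1872, -1.41062)–(-1.1872, 0, -1.69456)  len=1.2207
  (v9,v11,v3) [--+] → (-1.1872, 0, 1.69456)–(-1.1872, 1.1872, 1.41062)  len=1.2207
  (v10,v0,v12) [-+-] → (-1.1872, 0, -1.69456)–(-1.1872, -1.1872, -1.41062)  len=1.2207
  (v11,v13,v3) [--+] → (-1.1872, -1.1872, 1.41062)–(-1.1872, 0, 1.69456)  len=1.2207
  (v12,v0,v14) [-++] → (-1.1872, -1.1872, -1.41062)–(-1.1872, -1.56933, -1.19)  len=0.4412
  (v12,v14,v13) [-+-] → (-1.1872, -1.56933, -1.19)–(-1.1872, -1.56933, 0.748751)  len=1.9388
  (v13,v14,v15) [-++] → (-1.1872, -1.56933, 0.748751)–(-1.1872, -1.56933, 1.19)  len=0.4412
  (v13,v15,v3) [-++] → (-1.1872, -1.56933, 1.19)–(-1.1872, -1.1872, 1.41062)  len=0.4412

Chained into 1 loop(s):
  loop 1: 12 segments, perimeter = 11.4077
Total perimeter = 11.408

loops=1 perimeter=11.408


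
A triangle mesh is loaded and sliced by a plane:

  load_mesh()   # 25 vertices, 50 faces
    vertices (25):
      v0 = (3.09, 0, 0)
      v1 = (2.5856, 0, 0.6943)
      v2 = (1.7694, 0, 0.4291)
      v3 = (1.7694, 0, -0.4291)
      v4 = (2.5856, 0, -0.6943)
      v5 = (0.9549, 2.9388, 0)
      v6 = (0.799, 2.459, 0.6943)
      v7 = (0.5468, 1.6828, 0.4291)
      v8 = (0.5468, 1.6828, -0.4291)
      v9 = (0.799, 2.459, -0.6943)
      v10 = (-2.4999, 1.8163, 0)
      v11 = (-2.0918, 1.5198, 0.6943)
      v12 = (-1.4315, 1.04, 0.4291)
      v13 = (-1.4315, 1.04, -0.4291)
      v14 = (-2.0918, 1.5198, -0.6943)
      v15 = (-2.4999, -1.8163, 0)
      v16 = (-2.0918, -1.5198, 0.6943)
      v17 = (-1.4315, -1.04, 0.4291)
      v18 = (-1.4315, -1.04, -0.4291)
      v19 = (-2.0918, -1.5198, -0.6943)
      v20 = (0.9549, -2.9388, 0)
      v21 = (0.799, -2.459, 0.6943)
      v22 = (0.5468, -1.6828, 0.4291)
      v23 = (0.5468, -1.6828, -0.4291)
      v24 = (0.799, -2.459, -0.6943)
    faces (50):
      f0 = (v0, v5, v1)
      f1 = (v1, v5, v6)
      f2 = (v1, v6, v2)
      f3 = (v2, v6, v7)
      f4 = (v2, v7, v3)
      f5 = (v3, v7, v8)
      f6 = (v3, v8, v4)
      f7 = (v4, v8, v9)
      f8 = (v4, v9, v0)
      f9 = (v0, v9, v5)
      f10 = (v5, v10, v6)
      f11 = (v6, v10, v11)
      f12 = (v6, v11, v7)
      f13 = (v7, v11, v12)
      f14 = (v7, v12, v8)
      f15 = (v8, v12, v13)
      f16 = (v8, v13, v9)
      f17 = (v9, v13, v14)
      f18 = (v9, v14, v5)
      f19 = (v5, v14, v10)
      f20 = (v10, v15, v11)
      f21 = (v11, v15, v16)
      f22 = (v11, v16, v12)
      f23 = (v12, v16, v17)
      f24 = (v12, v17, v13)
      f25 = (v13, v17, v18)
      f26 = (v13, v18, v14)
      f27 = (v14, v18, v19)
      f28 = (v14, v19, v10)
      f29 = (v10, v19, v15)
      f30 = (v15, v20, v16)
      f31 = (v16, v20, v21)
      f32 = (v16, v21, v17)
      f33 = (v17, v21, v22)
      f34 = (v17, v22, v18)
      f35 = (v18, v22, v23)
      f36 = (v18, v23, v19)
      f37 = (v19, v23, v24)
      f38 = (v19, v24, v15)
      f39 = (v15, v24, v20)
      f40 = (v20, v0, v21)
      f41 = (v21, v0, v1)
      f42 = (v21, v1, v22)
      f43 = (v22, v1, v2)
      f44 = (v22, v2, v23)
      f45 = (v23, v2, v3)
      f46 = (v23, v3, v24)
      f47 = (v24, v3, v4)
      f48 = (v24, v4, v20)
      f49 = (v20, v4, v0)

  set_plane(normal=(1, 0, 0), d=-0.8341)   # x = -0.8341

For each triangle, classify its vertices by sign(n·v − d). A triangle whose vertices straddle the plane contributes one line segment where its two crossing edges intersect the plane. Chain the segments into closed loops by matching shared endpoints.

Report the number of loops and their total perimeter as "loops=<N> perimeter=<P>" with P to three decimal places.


loops=2 perimeter=7.954

Straddling triangles (20 of 50):
  (v5,v10,v6) [+-+] → (-0.8341, 2.35754, 0)–(-0.8341, 2.14084, 0.350591)  len=0.4122
  (v6,v10,v11) [+--] → (-0.8341, 2.14084, 0.350591)–(-0.8341, 1.92842, 0.6943)  len=0.4041
  (v6,v11,v7) [+-+] → (-0.8341, 1.92842, 0.6943)–(-0.8341, 1.59749, 0.567891)  len=0.3542
  (v7,v11,v12) [+--] → (-0.8341, 1.59749, 0.567891)–(-0.8341, 1.23411, 0.4291)  len=0.3890
  (v7,v12,v8) [+-+] → (-0.8341, 1.23411, 0.4291)–(-0.8341, 1.23411, 0.169944)  len=0.2592
  (v8,v12,v13) [+--] → (-0.8341, 1.23411, 0.169944)–(-0.8341, 1.23411, -0.4291)  len=0.5990
  (v8,v13,v9) [+-+] → (-0.8341, 1.23411, -0.4291)–(-0.8341, 1.42005, -0.500129)  len=0.1990
  (v9,v13,v14) [+--] → (-0.8341, 1.42005, -0.500129)–(-0.8341, 1.92842, -0.6943)  len=0.5442
  (v9,v14,v5) [+-+] → (-0.8341, 1.92842, -0.6943)–(-0.8341, 2.10557, -0.407688)  len=0.3369
  (v5,v14,v10) [+--] → (-0.8341, 2.10557, -0.407688)–(-0.8341, 2.35754, 0)  len=0.4793
  (v15,v20,v16) [-+-] → (-0.8341, -2.35754, 0)–(-0.8341, -2.10557, 0.407688)  len=0.4793
  (v16,v20,v21) [-++] → (-0.8341, -2.10557, 0.407688)–(-0.8341, -1.92842, 0.6943)  len=0.3369
  (v16,v21,v17) [-+-] → (-0.8341, -1.92842, 0.6943)–(-0.8341, -1.42005, 0.500129)  len=0.5442
  (v17,v21,v22) [-++] → (-0.8341, -1.42005, 0.500129)–(-0.8341, -1.23411, 0.4291)  len=0.1990
  (v17,v22,v18) [-+-] → (-0.8341, -1.23411, 0.4291)–(-0.8341, -1.23411, -0.169944)  len=0.5990
  (v18,v22,v23) [-++] → (-0.8341, -1.23411, -0.169944)–(-0.8341, -1.23411, -0.4291)  len=0.2592
  (v18,v23,v19) [-+-] → (-0.8341, -1.23411, -0.4291)–(-0.8341, -1.59749, -0.567891)  len=0.3890
  (v19,v23,v24) [-++] → (-0.8341, -1.59749, -0.567891)–(-0.8341, -1.92842, -0.6943)  len=0.3542
  (v19,v24,v15) [-+-] → (-0.8341, -1.92842, -0.6943)–(-0.8341, -2.14084, -0.350591)  len=0.4041
  (v15,v24,v20) [-++] → (-0.8341, -2.14084, -0.350591)–(-0.8341, -2.35754, 0)  len=0.4122

Chained into 2 loop(s):
  loop 1: 10 segments, perimeter = 3.9771
  loop 2: 10 segments, perimeter = 3.9771
Total perimeter = 7.954


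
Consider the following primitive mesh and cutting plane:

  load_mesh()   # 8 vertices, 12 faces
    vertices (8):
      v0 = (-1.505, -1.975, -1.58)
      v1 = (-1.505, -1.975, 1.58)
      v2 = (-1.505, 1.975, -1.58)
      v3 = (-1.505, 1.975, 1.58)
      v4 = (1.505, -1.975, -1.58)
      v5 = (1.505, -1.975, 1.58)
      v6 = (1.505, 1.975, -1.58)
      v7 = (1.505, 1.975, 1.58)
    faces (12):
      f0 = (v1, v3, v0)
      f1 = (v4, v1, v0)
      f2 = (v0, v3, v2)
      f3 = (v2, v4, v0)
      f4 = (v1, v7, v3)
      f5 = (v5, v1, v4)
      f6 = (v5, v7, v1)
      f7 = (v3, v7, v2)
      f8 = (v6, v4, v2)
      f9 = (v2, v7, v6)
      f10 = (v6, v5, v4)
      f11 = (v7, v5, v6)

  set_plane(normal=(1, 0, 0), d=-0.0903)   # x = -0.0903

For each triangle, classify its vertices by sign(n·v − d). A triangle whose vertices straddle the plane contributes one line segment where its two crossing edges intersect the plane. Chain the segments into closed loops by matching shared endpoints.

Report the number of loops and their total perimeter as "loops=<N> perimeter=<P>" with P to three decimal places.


Straddling triangles (8 of 12):
  (v4,v1,v0) [+--] → (-0.0903, -1.975, 0.0948)–(-0.0903, -1.975, -1.58)  len=1.6748
  (v2,v4,v0) [-+-] → (-0.0903, 0.1185, -1.58)–(-0.0903, -1.975, -1.58)  len=2.0935
  (v1,v7,v3) [-+-] → (-0.0903, -0.1185, 1.58)–(-0.0903, 1.975, 1.58)  len=2.0935
  (v5,v1,v4) [+-+] → (-0.0903, -1.975, 1.58)–(-0.0903, -1.975, 0.0948)  len=1.4852
  (v5,v7,v1) [++-] → (-0.0903, -0.1185, 1.58)–(-0.0903, -1.975, 1.58)  len=1.8565
  (v3,v7,v2) [-+-] → (-0.0903, 1.975, 1.58)–(-0.0903, 1.975, -0.0948)  len=1.6748
  (v6,v4,v2) [++-] → (-0.0903, 0.1185, -1.58)–(-0.0903, 1.975, -1.58)  len=1.8565
  (v2,v7,v6) [-++] → (-0.0903, 1.975, -0.0948)–(-0.0903, 1.975, -1.58)  len=1.4852

Chained into 1 loop(s):
  loop 1: 8 segments, perimeter = 14.2200
Total perimeter = 14.220

loops=1 perimeter=14.220


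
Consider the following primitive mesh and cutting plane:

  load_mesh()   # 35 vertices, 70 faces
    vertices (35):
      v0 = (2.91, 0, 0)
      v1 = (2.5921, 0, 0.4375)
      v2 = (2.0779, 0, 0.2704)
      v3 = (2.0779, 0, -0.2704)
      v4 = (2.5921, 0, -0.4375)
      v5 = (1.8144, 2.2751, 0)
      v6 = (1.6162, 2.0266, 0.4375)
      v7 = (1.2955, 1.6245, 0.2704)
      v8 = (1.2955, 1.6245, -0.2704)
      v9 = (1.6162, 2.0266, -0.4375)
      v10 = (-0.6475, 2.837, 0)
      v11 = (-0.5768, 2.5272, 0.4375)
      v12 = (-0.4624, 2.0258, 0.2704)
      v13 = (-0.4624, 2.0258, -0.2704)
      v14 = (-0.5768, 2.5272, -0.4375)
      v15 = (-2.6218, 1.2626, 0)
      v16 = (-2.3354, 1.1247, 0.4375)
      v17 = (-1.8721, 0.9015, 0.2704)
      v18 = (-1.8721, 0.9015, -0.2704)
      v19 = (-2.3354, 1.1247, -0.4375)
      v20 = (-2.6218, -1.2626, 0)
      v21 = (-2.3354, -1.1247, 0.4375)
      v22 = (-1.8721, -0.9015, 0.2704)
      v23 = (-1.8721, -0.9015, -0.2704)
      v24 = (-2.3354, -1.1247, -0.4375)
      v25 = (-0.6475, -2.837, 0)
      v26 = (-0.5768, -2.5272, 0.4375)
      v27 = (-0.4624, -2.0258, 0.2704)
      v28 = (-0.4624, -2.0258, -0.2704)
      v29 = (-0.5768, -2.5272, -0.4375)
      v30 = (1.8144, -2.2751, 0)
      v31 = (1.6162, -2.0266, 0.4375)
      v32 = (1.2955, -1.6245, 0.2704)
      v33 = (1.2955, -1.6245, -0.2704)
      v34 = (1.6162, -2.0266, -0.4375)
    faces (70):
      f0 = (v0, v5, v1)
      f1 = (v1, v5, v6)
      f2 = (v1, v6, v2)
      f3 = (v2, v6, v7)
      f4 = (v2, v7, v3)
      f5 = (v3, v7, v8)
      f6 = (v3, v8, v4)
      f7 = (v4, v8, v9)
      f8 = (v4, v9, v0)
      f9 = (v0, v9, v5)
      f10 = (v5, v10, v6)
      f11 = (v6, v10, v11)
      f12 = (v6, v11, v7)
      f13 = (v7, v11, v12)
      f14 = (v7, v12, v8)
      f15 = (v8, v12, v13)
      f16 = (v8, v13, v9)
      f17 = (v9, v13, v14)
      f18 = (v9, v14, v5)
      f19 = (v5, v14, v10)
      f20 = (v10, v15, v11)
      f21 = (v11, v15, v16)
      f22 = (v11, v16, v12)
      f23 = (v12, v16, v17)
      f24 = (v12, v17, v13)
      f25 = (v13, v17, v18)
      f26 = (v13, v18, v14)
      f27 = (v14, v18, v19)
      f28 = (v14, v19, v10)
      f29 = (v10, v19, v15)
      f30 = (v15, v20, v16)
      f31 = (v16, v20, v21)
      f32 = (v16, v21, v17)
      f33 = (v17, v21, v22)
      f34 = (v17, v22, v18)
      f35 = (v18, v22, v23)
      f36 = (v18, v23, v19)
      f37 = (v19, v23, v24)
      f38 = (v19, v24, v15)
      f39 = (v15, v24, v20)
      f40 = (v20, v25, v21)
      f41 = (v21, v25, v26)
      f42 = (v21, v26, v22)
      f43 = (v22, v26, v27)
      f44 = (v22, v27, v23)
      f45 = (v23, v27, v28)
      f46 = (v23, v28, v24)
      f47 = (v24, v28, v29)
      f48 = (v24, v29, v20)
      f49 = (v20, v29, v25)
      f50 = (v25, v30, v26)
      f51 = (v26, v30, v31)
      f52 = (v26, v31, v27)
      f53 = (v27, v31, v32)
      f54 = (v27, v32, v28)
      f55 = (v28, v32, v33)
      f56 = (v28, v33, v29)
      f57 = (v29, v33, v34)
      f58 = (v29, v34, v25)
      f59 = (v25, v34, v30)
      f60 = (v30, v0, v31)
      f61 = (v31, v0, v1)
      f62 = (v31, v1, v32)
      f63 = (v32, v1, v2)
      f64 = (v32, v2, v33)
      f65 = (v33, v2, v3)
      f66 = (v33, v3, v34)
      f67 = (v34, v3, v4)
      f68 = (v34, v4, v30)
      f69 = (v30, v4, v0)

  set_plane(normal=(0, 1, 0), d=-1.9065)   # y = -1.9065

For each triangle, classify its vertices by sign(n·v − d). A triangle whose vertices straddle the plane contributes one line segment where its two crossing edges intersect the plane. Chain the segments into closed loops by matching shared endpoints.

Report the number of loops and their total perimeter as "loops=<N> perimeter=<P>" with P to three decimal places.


Straddling triangles (22 of 70):
  (v20,v25,v21) [+-+] → (-1.81435, -1.9065, 0)–(-1.56474, -1.9065, 0.237747)  len=0.3447
  (v21,v25,v26) [+--] → (-1.56474, -1.9065, 0.237747)–(-1.3551, -1.9065, 0.4375)  len=0.2896
  (v21,v26,v22) [+-+] → (-1.3551, -1.9065, 0.4375)–(-1.07135, -1.9065, 0.3737)  len=0.2908
  (v22,v26,v27) [+--] → (-1.07135, -1.9065, 0.3737)–(-0.611984, -1.9065, 0.2704)  len=0.4708
  (v22,v27,v23) [+-+] → (-0.611984, -1.9065, 0.2704)–(-0.611984, -1.9065, 0.213015)  len=0.0574
  (v23,v27,v28) [+--] → (-0.611984, -1.9065, 0.213015)–(-0.611984, -1.9065, -0.2704)  len=0.4834
  (v23,v28,v24) [+-+] → (-0.611984, -1.9065, -0.2704)–(-0.710373, -1.9065, -0.292523)  len=0.1008
  (v24,v28,v29) [+--] → (-0.710373, -1.9065, -0.292523)–(-1.3551, -1.9065, -0.4375)  len=0.6608
  (v24,v29,v20) [+-+] → (-1.3551, -1.9065, -0.4375)–(-1.58054, -1.9065, -0.222763)  len=0.3113
  (v20,v29,v25) [+--] → (-1.58054, -1.9065, -0.222763)–(-1.81435, -1.9065, 0)  len=0.3229
  (v27,v31,v32) [--+] → (1.52041, -1.9065, 0.38759)–(0.0601952, -1.9065, 0.2704)  len=1.4649
  (v27,v32,v28) [-+-] → (0.0601952, -1.9065, 0.2704)–(0.0601952, -1.9065, -0.109629)  len=0.3800
  (v28,v32,v33) [-++] → (0.0601952, -1.9065, -0.109629)–(0.0601952, -1.9065, -0.2704)  len=0.1608
  (v28,v33,v29) [-+-] → (0.0601952, -1.9065, -0.2704)–(0.710601, -1.9065, -0.322601)  len=0.6525
  (v29,v33,v34) [-+-] → (0.710601, -1.9065, -0.322601)–(1.52041, -1.9065, -0.38759)  len=0.8124
  (v30,v0,v31) [-+-] → (1.9919, -1.9065, 0)–(1.69287, -1.9065, 0.411573)  len=0.5087
  (v31,v0,v1) [-++] → (1.69287, -1.9065, 0.411573)–(1.67403, -1.9065, 0.4375)  len=0.0320
  (v31,v1,v32) [-++] → (1.67403, -1.9065, 0.4375)–(1.52041, -1.9065, 0.38759)  len=0.1615
  (v33,v3,v34) [++-] → (1.64356, -1.9065, -0.427597)–(1.52041, -1.9065, -0.38759)  len=0.1295
  (v34,v3,v4) [-++] → (1.64356, -1.9065, -0.427597)–(1.67403, -1.9065, -0.4375)  len=0.0320
  (v34,v4,v30) [-+-] → (1.67403, -1.9065, -0.4375)–(1.9404, -1.9065, -0.0708815)  len=0.4532
  (v30,v4,v0) [-++] → (1.9404, -1.9065, -0.0708815)–(1.9919, -1.9065, 0)  len=0.0876

Chained into 2 loop(s):
  loop 1: 10 segments, perimeter = 3.3327
  loop 2: 12 segments, perimeter = 4.8752
Total perimeter = 8.208

loops=2 perimeter=8.208


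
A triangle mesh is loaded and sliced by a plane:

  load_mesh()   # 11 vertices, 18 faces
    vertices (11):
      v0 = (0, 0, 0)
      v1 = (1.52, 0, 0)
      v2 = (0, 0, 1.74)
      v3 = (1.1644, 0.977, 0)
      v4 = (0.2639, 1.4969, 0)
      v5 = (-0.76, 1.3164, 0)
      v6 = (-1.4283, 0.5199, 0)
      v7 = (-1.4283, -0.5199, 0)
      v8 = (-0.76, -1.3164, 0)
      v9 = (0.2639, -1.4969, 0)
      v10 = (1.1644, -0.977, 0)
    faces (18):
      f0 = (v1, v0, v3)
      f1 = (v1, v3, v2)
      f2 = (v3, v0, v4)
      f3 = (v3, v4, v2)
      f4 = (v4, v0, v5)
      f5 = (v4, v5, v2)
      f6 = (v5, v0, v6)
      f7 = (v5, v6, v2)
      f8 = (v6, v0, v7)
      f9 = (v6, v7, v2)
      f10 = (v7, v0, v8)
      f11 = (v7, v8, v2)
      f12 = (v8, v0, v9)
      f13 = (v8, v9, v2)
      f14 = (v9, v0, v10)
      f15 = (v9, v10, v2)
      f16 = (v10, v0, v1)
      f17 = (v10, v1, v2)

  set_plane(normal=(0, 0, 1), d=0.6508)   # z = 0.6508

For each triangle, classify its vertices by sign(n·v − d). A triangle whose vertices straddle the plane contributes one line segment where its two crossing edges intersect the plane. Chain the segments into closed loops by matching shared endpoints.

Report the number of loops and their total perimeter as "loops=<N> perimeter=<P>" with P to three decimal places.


loops=1 perimeter=5.858

Straddling triangles (9 of 18):
  (v1,v3,v2) [--+] → (0.728888, 0.61158, 0.6508)–(0.951485, 0, 0.6508)  len=0.6508
  (v3,v4,v2) [--+] → (0.165195, 0.937025, 0.6508)–(0.728888, 0.61158, 0.6508)  len=0.6509
  (v4,v5,v2) [--+] → (-0.475743, 0.824036, 0.6508)–(0.165195, 0.937025, 0.6508)  len=0.6508
  (v5,v6,v2) [--+] → (-0.894083, 0.325445, 0.6508)–(-0.475743, 0.824036, 0.6508)  len=0.6508
  (v6,v7,v2) [--+] → (-0.894083, -0.325445, 0.6508)–(-0.894083, 0.325445, 0.6508)  len=0.6509
  (v7,v8,v2) [--+] → (-0.475743, -0.824036, 0.6508)–(-0.894083, -0.325445, 0.6508)  len=0.6508
  (v8,v9,v2) [--+] → (0.165195, -0.937025, 0.6508)–(-0.475743, -0.824036, 0.6508)  len=0.6508
  (v9,v10,v2) [--+] → (0.728888, -0.61158, 0.6508)–(0.165195, -0.937025, 0.6508)  len=0.6509
  (v10,v1,v2) [--+] → (0.951485, 0, 0.6508)–(0.728888, -0.61158, 0.6508)  len=0.6508

Chained into 1 loop(s):
  loop 1: 9 segments, perimeter = 5.8577
Total perimeter = 5.858


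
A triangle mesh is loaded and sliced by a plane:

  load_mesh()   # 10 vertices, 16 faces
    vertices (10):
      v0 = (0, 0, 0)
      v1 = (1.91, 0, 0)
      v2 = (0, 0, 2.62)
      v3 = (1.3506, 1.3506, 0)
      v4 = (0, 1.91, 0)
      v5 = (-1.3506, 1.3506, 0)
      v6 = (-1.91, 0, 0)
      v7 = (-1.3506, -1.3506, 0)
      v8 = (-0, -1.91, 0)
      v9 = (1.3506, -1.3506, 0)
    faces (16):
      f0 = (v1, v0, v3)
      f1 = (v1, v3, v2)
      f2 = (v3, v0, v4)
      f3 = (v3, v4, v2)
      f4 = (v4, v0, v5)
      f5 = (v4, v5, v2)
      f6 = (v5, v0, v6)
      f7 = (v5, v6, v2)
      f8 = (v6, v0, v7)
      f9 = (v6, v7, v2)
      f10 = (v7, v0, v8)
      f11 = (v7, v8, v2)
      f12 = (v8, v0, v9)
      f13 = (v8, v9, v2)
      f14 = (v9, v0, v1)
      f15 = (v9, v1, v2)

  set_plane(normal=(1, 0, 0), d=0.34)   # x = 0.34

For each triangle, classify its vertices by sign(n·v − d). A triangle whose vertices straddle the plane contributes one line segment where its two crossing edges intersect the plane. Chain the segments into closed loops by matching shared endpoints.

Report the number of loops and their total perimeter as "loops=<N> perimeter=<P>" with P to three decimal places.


loops=1 perimeter=9.173

Straddling triangles (8 of 16):
  (v1,v0,v3) [+-+] → (0.34, 0, 0)–(0.34, 0.34, 0)  len=0.3400
  (v1,v3,v2) [++-] → (0.34, 0.34, 1.96044)–(0.34, 0, 2.15361)  len=0.3910
  (v3,v0,v4) [+--] → (0.34, 0.34, 0)–(0.34, 1.76918, 0)  len=1.4292
  (v3,v4,v2) [+--] → (0.34, 1.76918, 0)–(0.34, 0.34, 1.96044)  len=2.4261
  (v8,v0,v9) [--+] → (0.34, -0.34, 0)–(0.34, -1.76918, 0)  len=1.4292
  (v8,v9,v2) [-+-] → (0.34, -1.76918, 0)–(0.34, -0.34, 1.96044)  len=2.4261
  (v9,v0,v1) [+-+] → (0.34, -0.34, 0)–(0.34, 0, 0)  len=0.3400
  (v9,v1,v2) [++-] → (0.34, 0, 2.15361)–(0.34, -0.34, 1.96044)  len=0.3910

Chained into 1 loop(s):
  loop 1: 8 segments, perimeter = 9.1726
Total perimeter = 9.173


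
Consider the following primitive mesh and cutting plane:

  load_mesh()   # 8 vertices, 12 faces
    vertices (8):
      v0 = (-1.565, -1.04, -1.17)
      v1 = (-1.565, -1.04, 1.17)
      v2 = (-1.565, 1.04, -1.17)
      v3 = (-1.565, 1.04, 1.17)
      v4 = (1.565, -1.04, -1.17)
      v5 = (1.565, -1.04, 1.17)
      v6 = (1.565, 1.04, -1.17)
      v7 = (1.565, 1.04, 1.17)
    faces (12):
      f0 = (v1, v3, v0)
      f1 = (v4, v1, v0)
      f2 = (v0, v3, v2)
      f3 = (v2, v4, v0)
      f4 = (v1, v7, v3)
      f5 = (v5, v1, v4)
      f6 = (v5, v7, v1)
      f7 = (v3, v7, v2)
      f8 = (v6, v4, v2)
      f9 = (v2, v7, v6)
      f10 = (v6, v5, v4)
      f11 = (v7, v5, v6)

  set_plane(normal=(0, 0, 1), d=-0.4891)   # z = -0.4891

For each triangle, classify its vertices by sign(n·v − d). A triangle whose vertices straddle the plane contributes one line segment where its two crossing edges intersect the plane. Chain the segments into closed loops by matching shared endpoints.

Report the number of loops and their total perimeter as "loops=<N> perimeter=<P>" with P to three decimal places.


Straddling triangles (8 of 12):
  (v1,v3,v0) [++-] → (-1.565, -0.434756, -0.4891)–(-1.565, -1.04, -0.4891)  len=0.6052
  (v4,v1,v0) [-+-] → (0.654224, -1.04, -0.4891)–(-1.565, -1.04, -0.4891)  len=2.2192
  (v0,v3,v2) [-+-] → (-1.565, -0.434756, -0.4891)–(-1.565, 1.04, -0.4891)  len=1.4748
  (v5,v1,v4) [++-] → (0.654224, -1.04, -0.4891)–(1.565, -1.04, -0.4891)  len=0.9108
  (v3,v7,v2) [++-] → (-0.654224, 1.04, -0.4891)–(-1.565, 1.04, -0.4891)  len=0.9108
  (v2,v7,v6) [-+-] → (-0.654224, 1.04, -0.4891)–(1.565, 1.04, -0.4891)  len=2.2192
  (v6,v5,v4) [-+-] → (1.565, 0.434756, -0.4891)–(1.565, -1.04, -0.4891)  len=1.4748
  (v7,v5,v6) [++-] → (1.565, 0.434756, -0.4891)–(1.565, 1.04, -0.4891)  len=0.6052

Chained into 1 loop(s):
  loop 1: 8 segments, perimeter = 10.4200
Total perimeter = 10.420

loops=1 perimeter=10.420


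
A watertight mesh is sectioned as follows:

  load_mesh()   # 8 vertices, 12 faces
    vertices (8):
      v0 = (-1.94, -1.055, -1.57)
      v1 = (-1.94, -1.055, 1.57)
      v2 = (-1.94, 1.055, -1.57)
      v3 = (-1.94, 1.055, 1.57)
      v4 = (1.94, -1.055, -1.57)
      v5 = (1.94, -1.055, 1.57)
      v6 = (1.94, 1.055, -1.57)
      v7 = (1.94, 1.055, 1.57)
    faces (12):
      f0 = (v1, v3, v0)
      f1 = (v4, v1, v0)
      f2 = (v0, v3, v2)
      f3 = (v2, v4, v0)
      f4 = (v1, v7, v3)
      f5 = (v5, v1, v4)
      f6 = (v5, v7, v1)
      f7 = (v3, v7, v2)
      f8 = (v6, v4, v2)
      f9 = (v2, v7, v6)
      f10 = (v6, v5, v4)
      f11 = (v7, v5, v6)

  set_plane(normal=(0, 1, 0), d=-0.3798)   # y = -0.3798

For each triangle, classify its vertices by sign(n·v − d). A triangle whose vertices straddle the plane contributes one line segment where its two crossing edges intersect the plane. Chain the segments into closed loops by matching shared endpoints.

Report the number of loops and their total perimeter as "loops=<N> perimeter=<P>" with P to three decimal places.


Straddling triangles (8 of 12):
  (v1,v3,v0) [-+-] → (-1.94, -0.3798, 1.57)–(-1.94, -0.3798, -0.5652)  len=2.1352
  (v0,v3,v2) [-++] → (-1.94, -0.3798, -0.5652)–(-1.94, -0.3798, -1.57)  len=1.0048
  (v2,v4,v0) [+--] → (0.6984, -0.3798, -1.57)–(-1.94, -0.3798, -1.57)  len=2.6384
  (v1,v7,v3) [-++] → (-0.6984, -0.3798, 1.57)–(-1.94, -0.3798, 1.57)  len=1.2416
  (v5,v7,v1) [-+-] → (1.94, -0.3798, 1.57)–(-0.6984, -0.3798, 1.57)  len=2.6384
  (v6,v4,v2) [+-+] → (1.94, -0.3798, -1.57)–(0.6984, -0.3798, -1.57)  len=1.2416
  (v6,v5,v4) [+--] → (1.94, -0.3798, 0.5652)–(1.94, -0.3798, -1.57)  len=2.1352
  (v7,v5,v6) [+-+] → (1.94, -0.3798, 1.57)–(1.94, -0.3798, 0.5652)  len=1.0048

Chained into 1 loop(s):
  loop 1: 8 segments, perimeter = 14.0400
Total perimeter = 14.040

loops=1 perimeter=14.040


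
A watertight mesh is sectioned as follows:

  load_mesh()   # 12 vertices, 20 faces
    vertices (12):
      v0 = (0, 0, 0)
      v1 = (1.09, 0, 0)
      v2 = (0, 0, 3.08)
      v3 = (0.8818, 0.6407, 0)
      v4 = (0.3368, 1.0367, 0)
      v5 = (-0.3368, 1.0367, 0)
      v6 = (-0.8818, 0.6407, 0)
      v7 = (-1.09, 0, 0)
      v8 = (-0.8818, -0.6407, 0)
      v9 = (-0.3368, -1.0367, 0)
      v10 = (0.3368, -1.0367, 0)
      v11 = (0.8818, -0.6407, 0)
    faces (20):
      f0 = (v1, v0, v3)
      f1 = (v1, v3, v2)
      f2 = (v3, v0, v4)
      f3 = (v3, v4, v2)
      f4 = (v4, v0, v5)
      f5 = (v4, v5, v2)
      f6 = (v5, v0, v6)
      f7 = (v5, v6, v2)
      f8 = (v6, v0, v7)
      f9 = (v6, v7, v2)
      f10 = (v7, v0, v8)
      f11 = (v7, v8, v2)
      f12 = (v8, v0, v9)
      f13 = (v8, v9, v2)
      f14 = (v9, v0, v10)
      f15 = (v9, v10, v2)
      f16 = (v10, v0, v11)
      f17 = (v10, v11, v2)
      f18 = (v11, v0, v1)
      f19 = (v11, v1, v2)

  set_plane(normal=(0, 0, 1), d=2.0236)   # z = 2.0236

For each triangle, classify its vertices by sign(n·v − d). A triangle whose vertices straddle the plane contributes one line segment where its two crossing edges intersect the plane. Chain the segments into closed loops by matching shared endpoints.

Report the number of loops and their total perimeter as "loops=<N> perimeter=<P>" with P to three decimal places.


Straddling triangles (10 of 20):
  (v1,v3,v2) [--+] → (0.302446, 0.219752, 2.0236)–(0.373856, 0, 2.0236)  len=0.2311
  (v3,v4,v2) [--+] → (0.115518, 0.355575, 2.0236)–(0.302446, 0.219752, 2.0236)  len=0.2311
  (v4,v5,v2) [--+] → (-0.115518, 0.355575, 2.0236)–(0.115518, 0.355575, 2.0236)  len=0.2310
  (v5,v6,v2) [--+] → (-0.302446, 0.219752, 2.0236)–(-0.115518, 0.355575, 2.0236)  len=0.2311
  (v6,v7,v2) [--+] → (-0.373856, 0, 2.0236)–(-0.302446, 0.219752, 2.0236)  len=0.2311
  (v7,v8,v2) [--+] → (-0.302446, -0.219752, 2.0236)–(-0.373856, 0, 2.0236)  len=0.2311
  (v8,v9,v2) [--+] → (-0.115518, -0.355575, 2.0236)–(-0.302446, -0.219752, 2.0236)  len=0.2311
  (v9,v10,v2) [--+] → (0.115518, -0.355575, 2.0236)–(-0.115518, -0.355575, 2.0236)  len=0.2310
  (v10,v11,v2) [--+] → (0.302446, -0.219752, 2.0236)–(0.115518, -0.355575, 2.0236)  len=0.2311
  (v11,v1,v2) [--+] → (0.373856, 0, 2.0236)–(0.302446, -0.219752, 2.0236)  len=0.2311

Chained into 1 loop(s):
  loop 1: 10 segments, perimeter = 2.3106
Total perimeter = 2.311

loops=1 perimeter=2.311


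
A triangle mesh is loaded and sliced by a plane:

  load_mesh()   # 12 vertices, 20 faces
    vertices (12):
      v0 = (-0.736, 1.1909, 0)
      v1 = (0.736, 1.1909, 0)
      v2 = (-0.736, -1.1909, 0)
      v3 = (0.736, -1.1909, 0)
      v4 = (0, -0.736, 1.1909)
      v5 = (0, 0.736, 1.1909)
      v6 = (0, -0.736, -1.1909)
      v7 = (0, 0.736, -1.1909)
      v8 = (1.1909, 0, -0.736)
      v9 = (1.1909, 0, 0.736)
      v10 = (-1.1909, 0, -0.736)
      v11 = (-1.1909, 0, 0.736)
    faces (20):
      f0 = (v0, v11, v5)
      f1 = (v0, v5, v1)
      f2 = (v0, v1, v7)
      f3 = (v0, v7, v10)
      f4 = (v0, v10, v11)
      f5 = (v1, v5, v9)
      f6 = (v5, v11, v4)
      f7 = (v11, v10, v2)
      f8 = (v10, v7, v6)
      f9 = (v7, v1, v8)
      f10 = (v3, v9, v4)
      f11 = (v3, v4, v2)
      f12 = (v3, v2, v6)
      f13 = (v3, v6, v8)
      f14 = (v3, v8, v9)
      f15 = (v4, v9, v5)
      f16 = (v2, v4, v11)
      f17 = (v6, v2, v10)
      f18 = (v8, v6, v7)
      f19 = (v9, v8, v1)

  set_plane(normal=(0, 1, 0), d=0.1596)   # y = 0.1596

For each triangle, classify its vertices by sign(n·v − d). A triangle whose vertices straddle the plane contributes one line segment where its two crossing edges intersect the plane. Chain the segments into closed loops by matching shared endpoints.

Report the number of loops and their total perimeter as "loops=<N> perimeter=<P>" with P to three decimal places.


Straddling triangles (10 of 20):
  (v0,v11,v5) [+-+] → (-1.12994, 0.1596, 0.637364)–(-0.932656, 0.1596, 0.834644)  len=0.2790
  (v0,v7,v10) [++-] → (-0.932656, 0.1596, -0.834644)–(-1.12994, 0.1596, -0.637364)  len=0.2790
  (v0,v10,v11) [+--] → (-1.12994, 0.1596, -0.637364)–(-1.12994, 0.1596, 0.637364)  len=1.2747
  (v1,v5,v9) [++-] → (0.932656, 0.1596, 0.834644)–(1.12994, 0.1596, 0.637364)  len=0.2790
  (v5,v11,v4) [+--] → (-0.932656, 0.1596, 0.834644)–(0, 0.1596, 1.1909)  len=0.9984
  (v10,v7,v6) [-+-] → (-0.932656, 0.1596, -0.834644)–(0, 0.1596, -1.1909)  len=0.9984
  (v7,v1,v8) [++-] → (1.12994, 0.1596, -0.637364)–(0.932656, 0.1596, -0.834644)  len=0.2790
  (v4,v9,v5) [--+] → (0.932656, 0.1596, 0.834644)–(0, 0.1596, 1.1909)  len=0.9984
  (v8,v6,v7) [--+] → (0, 0.1596, -1.1909)–(0.932656, 0.1596, -0.834644)  len=0.9984
  (v9,v8,v1) [--+] → (1.12994, 0.1596, -0.637364)–(1.12994, 0.1596, 0.637364)  len=1.2747

Chained into 1 loop(s):
  loop 1: 10 segments, perimeter = 7.6590
Total perimeter = 7.659

loops=1 perimeter=7.659


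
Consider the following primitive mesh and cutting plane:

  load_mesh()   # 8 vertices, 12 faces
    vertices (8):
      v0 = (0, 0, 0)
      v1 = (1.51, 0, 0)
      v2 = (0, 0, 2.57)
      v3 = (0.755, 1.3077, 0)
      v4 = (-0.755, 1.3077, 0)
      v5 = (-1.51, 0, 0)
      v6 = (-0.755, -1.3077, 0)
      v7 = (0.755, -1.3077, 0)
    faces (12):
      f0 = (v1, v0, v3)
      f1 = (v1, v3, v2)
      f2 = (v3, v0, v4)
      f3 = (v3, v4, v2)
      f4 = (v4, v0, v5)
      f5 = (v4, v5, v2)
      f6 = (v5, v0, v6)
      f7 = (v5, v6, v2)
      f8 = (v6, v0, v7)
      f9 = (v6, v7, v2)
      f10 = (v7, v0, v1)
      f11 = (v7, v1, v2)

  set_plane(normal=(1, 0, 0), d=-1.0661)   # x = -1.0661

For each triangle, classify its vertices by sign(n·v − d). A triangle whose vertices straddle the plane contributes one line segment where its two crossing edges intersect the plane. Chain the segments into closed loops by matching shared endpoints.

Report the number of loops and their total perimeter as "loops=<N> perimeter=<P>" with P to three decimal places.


loops=1 perimeter=3.694

Straddling triangles (4 of 12):
  (v4,v0,v5) [++-] → (-1.0661, 0, 0)–(-1.0661, 0.768858, 0)  len=0.7689
  (v4,v5,v2) [+-+] → (-1.0661, 0.768858, 0)–(-1.0661, 0, 0.755512)  len=1.0779
  (v5,v0,v6) [-++] → (-1.0661, 0, 0)–(-1.0661, -0.768858, 0)  len=0.7689
  (v5,v6,v2) [-++] → (-1.0661, -0.768858, 0)–(-1.0661, 0, 0.755512)  len=1.0779

Chained into 1 loop(s):
  loop 1: 4 segments, perimeter = 3.6936
Total perimeter = 3.694


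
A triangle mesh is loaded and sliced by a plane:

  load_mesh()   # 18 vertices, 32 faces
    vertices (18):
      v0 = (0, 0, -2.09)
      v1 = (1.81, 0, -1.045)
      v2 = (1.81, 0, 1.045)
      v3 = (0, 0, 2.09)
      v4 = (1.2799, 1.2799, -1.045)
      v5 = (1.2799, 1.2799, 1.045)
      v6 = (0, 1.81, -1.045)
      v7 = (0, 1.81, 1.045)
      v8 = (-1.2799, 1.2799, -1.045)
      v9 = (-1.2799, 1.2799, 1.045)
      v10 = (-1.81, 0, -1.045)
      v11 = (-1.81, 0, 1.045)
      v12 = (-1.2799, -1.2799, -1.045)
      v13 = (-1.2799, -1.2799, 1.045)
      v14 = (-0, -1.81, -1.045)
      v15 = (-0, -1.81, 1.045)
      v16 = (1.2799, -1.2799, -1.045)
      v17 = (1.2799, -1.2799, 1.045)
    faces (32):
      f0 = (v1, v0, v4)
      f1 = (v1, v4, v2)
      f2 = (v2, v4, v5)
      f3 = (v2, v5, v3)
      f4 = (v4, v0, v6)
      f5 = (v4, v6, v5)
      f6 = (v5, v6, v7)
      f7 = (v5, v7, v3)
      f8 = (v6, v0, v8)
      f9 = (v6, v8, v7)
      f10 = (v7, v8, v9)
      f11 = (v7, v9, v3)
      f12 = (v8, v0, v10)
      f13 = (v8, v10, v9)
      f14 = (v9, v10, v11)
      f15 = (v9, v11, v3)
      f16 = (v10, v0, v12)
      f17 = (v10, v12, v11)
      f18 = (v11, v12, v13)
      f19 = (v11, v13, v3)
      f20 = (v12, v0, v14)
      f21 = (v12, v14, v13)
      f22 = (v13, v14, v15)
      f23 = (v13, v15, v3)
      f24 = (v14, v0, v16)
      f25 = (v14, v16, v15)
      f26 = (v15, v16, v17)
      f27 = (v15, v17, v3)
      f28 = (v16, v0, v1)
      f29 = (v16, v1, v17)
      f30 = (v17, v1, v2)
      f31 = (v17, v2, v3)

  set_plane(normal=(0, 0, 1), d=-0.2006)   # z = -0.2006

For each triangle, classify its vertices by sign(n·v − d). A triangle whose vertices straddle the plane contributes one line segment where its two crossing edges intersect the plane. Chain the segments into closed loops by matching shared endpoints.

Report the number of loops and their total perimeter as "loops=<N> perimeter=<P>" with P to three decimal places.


Straddling triangles (16 of 32):
  (v1,v4,v2) [--+] → (1.49407, 0.762796, -0.2006)–(1.81, 0, -0.2006)  len=0.8256
  (v2,v4,v5) [+-+] → (1.49407, 0.762796, -0.2006)–(1.2799, 1.2799, -0.2006)  len=0.5597
  (v4,v6,v5) [--+] → (0.517104, 1.59583, -0.2006)–(1.2799, 1.2799, -0.2006)  len=0.8256
  (v5,v6,v7) [+-+] → (0.517104, 1.59583, -0.2006)–(0, 1.81, -0.2006)  len=0.5597
  (v6,v8,v7) [--+] → (-0.762796, 1.49407, -0.2006)–(0, 1.81, -0.2006)  len=0.8256
  (v7,v8,v9) [+-+] → (-0.762796, 1.49407, -0.2006)–(-1.2799, 1.2799, -0.2006)  len=0.5597
  (v8,v10,v9) [--+] → (-1.59583, 0.517104, -0.2006)–(-1.2799, 1.2799, -0.2006)  len=0.8256
  (v9,v10,v11) [+-+] → (-1.59583, 0.517104, -0.2006)–(-1.81, 0, -0.2006)  len=0.5597
  (v10,v12,v11) [--+] → (-1.49407, -0.762796, -0.2006)–(-1.81, 0, -0.2006)  len=0.8256
  (v11,v12,v13) [+-+] → (-1.49407, -0.762796, -0.2006)–(-1.2799, -1.2799, -0.2006)  len=0.5597
  (v12,v14,v13) [--+] → (-0.517104, -1.59583, -0.2006)–(-1.2799, -1.2799, -0.2006)  len=0.8256
  (v13,v14,v15) [+-+] → (-0.517104, -1.59583, -0.2006)–(0, -1.81, -0.2006)  len=0.5597
  (v14,v16,v15) [--+] → (0.762796, -1.49407, -0.2006)–(0, -1.81, -0.2006)  len=0.8256
  (v15,v16,v17) [+-+] → (0.762796, -1.49407, -0.2006)–(1.2799, -1.2799, -0.2006)  len=0.5597
  (v16,v1,v17) [--+] → (1.59583, -0.517104, -0.2006)–(1.2799, -1.2799, -0.2006)  len=0.8256
  (v17,v1,v2) [+-+] → (1.59583, -0.517104, -0.2006)–(1.81, 0, -0.2006)  len=0.5597

Chained into 1 loop(s):
  loop 1: 16 segments, perimeter = 11.0827
Total perimeter = 11.083

loops=1 perimeter=11.083


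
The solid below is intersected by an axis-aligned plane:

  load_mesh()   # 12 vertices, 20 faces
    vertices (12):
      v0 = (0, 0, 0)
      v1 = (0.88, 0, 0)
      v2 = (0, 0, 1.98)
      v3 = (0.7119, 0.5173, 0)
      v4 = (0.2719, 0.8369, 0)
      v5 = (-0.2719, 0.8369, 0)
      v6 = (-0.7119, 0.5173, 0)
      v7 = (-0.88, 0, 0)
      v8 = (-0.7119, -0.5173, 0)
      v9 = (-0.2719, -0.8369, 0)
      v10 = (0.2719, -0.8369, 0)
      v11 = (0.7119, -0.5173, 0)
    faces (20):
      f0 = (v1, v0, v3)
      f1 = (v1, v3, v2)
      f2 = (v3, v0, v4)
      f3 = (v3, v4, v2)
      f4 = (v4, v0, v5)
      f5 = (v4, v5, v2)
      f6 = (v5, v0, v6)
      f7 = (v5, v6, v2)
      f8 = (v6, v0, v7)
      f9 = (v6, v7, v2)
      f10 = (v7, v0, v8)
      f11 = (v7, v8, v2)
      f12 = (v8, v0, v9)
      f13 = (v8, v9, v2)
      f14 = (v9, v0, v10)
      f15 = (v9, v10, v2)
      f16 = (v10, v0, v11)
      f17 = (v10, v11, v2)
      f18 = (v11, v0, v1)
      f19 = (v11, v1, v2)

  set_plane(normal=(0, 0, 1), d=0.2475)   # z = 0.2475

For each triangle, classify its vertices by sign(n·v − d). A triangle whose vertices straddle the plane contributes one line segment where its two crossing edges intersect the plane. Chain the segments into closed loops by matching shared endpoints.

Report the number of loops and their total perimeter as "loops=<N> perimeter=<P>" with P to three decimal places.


loops=1 perimeter=4.759

Straddling triangles (10 of 20):
  (v1,v3,v2) [--+] → (0.622912, 0.452637, 0.2475)–(0.77, 0, 0.2475)  len=0.4759
  (v3,v4,v2) [--+] → (0.237912, 0.732287, 0.2475)–(0.622912, 0.452637, 0.2475)  len=0.4758
  (v4,v5,v2) [--+] → (-0.237912, 0.732287, 0.2475)–(0.237912, 0.732287, 0.2475)  len=0.4758
  (v5,v6,v2) [--+] → (-0.622912, 0.452637, 0.2475)–(-0.237912, 0.732287, 0.2475)  len=0.4758
  (v6,v7,v2) [--+] → (-0.77, 0, 0.2475)–(-0.622912, 0.452637, 0.2475)  len=0.4759
  (v7,v8,v2) [--+] → (-0.622912, -0.452637, 0.2475)–(-0.77, 0, 0.2475)  len=0.4759
  (v8,v9,v2) [--+] → (-0.237912, -0.732287, 0.2475)–(-0.622912, -0.452637, 0.2475)  len=0.4758
  (v9,v10,v2) [--+] → (0.237912, -0.732287, 0.2475)–(-0.237912, -0.732287, 0.2475)  len=0.4758
  (v10,v11,v2) [--+] → (0.622912, -0.452637, 0.2475)–(0.237912, -0.732287, 0.2475)  len=0.4758
  (v11,v1,v2) [--+] → (0.77, 0, 0.2475)–(0.622912, -0.452637, 0.2475)  len=0.4759

Chained into 1 loop(s):
  loop 1: 10 segments, perimeter = 4.7588
Total perimeter = 4.759
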